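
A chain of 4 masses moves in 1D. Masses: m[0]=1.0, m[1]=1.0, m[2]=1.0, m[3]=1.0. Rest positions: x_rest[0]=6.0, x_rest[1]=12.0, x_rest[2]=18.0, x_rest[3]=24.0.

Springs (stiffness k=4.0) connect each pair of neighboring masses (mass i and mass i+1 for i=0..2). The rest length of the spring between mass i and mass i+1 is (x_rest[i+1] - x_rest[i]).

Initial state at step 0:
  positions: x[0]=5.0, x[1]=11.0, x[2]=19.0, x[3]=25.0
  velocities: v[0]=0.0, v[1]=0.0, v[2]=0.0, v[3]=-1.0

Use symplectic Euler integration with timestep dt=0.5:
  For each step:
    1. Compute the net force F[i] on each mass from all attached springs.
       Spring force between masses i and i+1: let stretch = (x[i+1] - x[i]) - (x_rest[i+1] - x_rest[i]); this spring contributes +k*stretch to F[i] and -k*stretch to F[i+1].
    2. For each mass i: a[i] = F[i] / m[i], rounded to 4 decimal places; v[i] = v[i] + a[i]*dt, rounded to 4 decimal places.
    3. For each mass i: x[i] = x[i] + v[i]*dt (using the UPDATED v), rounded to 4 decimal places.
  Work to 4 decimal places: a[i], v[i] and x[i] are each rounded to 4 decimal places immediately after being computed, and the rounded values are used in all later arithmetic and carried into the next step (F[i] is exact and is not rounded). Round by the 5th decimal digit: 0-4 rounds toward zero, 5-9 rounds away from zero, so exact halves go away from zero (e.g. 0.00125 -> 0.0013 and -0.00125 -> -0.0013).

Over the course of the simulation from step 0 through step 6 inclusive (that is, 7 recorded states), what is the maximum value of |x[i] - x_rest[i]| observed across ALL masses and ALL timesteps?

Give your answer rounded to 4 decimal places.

Answer: 2.0000

Derivation:
Step 0: x=[5.0000 11.0000 19.0000 25.0000] v=[0.0000 0.0000 0.0000 -1.0000]
Step 1: x=[5.0000 13.0000 17.0000 24.5000] v=[0.0000 4.0000 -4.0000 -1.0000]
Step 2: x=[7.0000 11.0000 18.5000 22.5000] v=[4.0000 -4.0000 3.0000 -4.0000]
Step 3: x=[7.0000 12.5000 16.5000 22.5000] v=[0.0000 3.0000 -4.0000 0.0000]
Step 4: x=[6.5000 12.5000 16.5000 22.5000] v=[-1.0000 0.0000 0.0000 0.0000]
Step 5: x=[6.0000 10.5000 18.5000 22.5000] v=[-1.0000 -4.0000 4.0000 0.0000]
Step 6: x=[4.0000 12.0000 16.5000 24.5000] v=[-4.0000 3.0000 -4.0000 4.0000]
Max displacement = 2.0000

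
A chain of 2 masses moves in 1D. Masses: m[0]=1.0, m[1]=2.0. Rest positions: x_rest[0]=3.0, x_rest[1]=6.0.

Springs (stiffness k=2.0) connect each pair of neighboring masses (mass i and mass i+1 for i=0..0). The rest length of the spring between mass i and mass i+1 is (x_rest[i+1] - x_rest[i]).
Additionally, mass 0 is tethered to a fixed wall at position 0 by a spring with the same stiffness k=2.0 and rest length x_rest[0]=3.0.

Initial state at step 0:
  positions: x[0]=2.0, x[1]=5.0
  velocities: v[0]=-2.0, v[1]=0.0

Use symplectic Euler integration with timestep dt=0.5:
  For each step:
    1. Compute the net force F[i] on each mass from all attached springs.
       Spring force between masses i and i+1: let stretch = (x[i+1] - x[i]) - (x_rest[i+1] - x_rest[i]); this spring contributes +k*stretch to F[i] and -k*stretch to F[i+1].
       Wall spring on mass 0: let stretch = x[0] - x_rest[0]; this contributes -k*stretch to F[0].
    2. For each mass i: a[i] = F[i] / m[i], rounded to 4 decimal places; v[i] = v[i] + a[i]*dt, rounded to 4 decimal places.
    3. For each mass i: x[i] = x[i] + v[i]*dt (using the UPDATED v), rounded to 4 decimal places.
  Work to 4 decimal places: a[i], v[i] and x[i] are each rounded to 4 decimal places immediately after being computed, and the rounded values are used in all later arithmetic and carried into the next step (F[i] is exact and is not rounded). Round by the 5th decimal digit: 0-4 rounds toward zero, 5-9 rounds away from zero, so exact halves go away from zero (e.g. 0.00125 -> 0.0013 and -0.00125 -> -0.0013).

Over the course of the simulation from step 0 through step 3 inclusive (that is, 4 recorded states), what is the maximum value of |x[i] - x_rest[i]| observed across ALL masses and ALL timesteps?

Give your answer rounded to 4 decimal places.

Step 0: x=[2.0000 5.0000] v=[-2.0000 0.0000]
Step 1: x=[1.5000 5.0000] v=[-1.0000 0.0000]
Step 2: x=[2.0000 4.8750] v=[1.0000 -0.2500]
Step 3: x=[2.9375 4.7813] v=[1.8750 -0.1875]
Max displacement = 1.5000

Answer: 1.5000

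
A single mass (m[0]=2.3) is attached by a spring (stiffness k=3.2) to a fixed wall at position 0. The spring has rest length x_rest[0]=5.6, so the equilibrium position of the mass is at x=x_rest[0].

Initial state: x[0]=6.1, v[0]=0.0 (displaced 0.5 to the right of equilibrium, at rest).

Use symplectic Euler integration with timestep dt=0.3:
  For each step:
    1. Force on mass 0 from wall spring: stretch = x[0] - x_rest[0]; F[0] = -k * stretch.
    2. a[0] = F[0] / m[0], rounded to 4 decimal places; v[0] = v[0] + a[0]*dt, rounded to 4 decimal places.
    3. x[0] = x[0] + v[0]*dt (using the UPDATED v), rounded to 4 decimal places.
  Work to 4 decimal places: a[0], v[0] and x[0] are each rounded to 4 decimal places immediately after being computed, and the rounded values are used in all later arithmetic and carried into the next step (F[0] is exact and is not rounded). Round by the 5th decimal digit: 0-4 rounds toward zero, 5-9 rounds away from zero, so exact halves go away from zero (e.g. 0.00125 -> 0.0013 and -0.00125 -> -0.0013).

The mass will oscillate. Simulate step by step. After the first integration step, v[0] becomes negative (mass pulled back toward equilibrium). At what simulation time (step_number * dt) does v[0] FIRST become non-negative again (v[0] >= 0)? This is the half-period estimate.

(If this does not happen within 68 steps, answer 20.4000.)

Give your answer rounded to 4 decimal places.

Step 0: x=[6.1000] v=[0.0000]
Step 1: x=[6.0374] v=[-0.2087]
Step 2: x=[5.9200] v=[-0.3913]
Step 3: x=[5.7625] v=[-0.5249]
Step 4: x=[5.5847] v=[-0.5927]
Step 5: x=[5.4088] v=[-0.5863]
Step 6: x=[5.2569] v=[-0.5065]
Step 7: x=[5.1479] v=[-0.3633]
Step 8: x=[5.0955] v=[-0.1746]
Step 9: x=[5.1063] v=[0.0360]
First v>=0 after going negative at step 9, time=2.7000

Answer: 2.7000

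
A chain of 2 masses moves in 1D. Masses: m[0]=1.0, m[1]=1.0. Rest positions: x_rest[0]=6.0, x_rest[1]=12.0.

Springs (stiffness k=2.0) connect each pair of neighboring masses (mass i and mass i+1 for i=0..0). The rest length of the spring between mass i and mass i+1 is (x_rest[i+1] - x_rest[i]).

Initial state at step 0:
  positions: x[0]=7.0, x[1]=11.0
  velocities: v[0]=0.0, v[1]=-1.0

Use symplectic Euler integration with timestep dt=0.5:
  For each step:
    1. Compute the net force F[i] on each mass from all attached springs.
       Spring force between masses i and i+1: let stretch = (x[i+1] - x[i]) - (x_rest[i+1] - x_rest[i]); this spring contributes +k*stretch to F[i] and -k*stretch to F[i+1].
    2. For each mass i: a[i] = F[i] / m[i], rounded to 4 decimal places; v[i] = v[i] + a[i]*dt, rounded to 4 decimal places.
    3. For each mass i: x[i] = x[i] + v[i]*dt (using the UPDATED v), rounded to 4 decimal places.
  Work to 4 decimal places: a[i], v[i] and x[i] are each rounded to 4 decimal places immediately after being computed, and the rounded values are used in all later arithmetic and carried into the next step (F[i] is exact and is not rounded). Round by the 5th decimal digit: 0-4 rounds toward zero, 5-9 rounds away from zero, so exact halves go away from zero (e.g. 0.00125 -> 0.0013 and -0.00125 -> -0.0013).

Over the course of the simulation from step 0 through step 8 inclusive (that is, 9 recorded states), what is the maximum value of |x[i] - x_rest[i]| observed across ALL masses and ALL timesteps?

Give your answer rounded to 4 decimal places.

Step 0: x=[7.0000 11.0000] v=[0.0000 -1.0000]
Step 1: x=[6.0000 11.5000] v=[-2.0000 1.0000]
Step 2: x=[4.7500 12.2500] v=[-2.5000 1.5000]
Step 3: x=[4.2500 12.2500] v=[-1.0000 0.0000]
Step 4: x=[4.7500 11.2500] v=[1.0000 -2.0000]
Step 5: x=[5.5000 10.0000] v=[1.5000 -2.5000]
Step 6: x=[5.5000 9.5000] v=[0.0000 -1.0000]
Step 7: x=[4.5000 10.0000] v=[-2.0000 1.0000]
Step 8: x=[3.2500 10.7500] v=[-2.5000 1.5000]
Max displacement = 2.7500

Answer: 2.7500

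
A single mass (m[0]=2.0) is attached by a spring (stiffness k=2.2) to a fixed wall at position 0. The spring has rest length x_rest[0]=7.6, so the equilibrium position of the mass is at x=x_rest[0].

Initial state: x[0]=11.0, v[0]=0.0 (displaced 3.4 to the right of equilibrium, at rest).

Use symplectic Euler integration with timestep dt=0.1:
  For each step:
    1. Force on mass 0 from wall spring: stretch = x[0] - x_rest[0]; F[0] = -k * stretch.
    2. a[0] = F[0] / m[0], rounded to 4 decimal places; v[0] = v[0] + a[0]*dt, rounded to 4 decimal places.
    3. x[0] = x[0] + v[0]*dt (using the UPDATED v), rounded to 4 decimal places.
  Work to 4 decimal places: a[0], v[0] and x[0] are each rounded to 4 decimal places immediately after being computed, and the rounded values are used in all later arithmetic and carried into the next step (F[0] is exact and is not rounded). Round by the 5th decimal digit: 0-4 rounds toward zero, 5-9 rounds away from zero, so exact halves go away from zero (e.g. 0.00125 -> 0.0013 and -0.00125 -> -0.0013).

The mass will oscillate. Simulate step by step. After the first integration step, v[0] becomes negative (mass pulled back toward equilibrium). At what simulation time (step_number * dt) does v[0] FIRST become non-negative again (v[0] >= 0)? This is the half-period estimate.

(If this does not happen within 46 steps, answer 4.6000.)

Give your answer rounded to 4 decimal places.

Step 0: x=[11.0000] v=[0.0000]
Step 1: x=[10.9626] v=[-0.3740]
Step 2: x=[10.8882] v=[-0.7439]
Step 3: x=[10.7776] v=[-1.1056]
Step 4: x=[10.6321] v=[-1.4551]
Step 5: x=[10.4532] v=[-1.7886]
Step 6: x=[10.2430] v=[-2.1025]
Step 7: x=[10.0037] v=[-2.3932]
Step 8: x=[9.7379] v=[-2.6576]
Step 9: x=[9.4486] v=[-2.8928]
Step 10: x=[9.1390] v=[-3.0962]
Step 11: x=[8.8125] v=[-3.2655]
Step 12: x=[8.4726] v=[-3.3989]
Step 13: x=[8.1231] v=[-3.4949]
Step 14: x=[7.7679] v=[-3.5524]
Step 15: x=[7.4108] v=[-3.5709]
Step 16: x=[7.0558] v=[-3.5501]
Step 17: x=[6.7068] v=[-3.4902]
Step 18: x=[6.3676] v=[-3.3920]
Step 19: x=[6.0420] v=[-3.2564]
Step 20: x=[5.7335] v=[-3.0850]
Step 21: x=[5.4455] v=[-2.8797]
Step 22: x=[5.1812] v=[-2.6427]
Step 23: x=[4.9435] v=[-2.3766]
Step 24: x=[4.7351] v=[-2.0844]
Step 25: x=[4.5582] v=[-1.7693]
Step 26: x=[4.4147] v=[-1.4347]
Step 27: x=[4.3063] v=[-1.0843]
Step 28: x=[4.2341] v=[-0.7220]
Step 29: x=[4.1989] v=[-0.3518]
Step 30: x=[4.2011] v=[0.0223]
First v>=0 after going negative at step 30, time=3.0000

Answer: 3.0000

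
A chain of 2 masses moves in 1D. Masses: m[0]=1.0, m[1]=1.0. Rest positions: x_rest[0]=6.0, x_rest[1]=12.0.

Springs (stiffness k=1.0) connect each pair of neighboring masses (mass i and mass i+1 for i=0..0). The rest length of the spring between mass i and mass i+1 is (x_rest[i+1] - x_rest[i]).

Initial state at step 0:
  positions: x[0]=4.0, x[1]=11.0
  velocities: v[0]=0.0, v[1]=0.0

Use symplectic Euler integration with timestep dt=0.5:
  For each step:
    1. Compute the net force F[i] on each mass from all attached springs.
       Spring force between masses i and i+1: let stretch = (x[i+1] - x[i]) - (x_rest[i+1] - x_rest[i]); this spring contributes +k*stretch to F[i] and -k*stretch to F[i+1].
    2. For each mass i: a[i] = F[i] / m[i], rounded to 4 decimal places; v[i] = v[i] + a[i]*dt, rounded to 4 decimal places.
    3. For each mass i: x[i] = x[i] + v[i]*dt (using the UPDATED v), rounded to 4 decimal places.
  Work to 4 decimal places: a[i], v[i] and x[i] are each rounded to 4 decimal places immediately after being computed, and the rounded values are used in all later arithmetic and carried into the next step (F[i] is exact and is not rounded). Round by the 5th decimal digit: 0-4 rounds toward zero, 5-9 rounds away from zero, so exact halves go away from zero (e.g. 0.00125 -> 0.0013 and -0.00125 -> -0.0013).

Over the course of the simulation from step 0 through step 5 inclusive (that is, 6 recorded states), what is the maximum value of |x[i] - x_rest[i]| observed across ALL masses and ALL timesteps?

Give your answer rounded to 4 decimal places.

Step 0: x=[4.0000 11.0000] v=[0.0000 0.0000]
Step 1: x=[4.2500 10.7500] v=[0.5000 -0.5000]
Step 2: x=[4.6250 10.3750] v=[0.7500 -0.7500]
Step 3: x=[4.9375 10.0625] v=[0.6250 -0.6250]
Step 4: x=[5.0313 9.9688] v=[0.1875 -0.1875]
Step 5: x=[4.8594 10.1407] v=[-0.3438 0.3438]
Max displacement = 2.0312

Answer: 2.0312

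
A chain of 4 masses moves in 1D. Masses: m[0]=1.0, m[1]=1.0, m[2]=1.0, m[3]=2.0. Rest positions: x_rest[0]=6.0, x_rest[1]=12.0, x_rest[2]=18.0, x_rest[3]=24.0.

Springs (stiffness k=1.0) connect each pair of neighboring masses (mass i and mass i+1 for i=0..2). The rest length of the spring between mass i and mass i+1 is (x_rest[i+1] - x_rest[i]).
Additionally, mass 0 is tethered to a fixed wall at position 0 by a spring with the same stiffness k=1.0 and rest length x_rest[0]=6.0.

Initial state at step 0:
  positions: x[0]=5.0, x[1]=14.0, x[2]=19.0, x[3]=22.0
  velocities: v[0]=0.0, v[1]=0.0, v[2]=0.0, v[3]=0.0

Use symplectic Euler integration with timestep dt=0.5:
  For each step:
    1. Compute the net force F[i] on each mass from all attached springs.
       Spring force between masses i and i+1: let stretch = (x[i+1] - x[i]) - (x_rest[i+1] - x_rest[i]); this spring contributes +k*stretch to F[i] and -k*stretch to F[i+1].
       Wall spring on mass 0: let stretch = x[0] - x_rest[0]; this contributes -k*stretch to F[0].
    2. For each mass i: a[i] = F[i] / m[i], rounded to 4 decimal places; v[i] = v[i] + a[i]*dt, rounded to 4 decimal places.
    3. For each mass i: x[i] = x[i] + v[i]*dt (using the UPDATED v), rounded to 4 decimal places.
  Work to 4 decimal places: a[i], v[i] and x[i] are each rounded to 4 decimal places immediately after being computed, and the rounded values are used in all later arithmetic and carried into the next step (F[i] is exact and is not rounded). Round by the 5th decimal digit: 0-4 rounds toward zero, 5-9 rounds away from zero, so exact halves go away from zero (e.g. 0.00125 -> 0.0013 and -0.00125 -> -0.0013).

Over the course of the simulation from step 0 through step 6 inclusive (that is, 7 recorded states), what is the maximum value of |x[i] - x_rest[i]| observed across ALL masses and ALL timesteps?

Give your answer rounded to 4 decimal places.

Step 0: x=[5.0000 14.0000 19.0000 22.0000] v=[0.0000 0.0000 0.0000 0.0000]
Step 1: x=[6.0000 13.0000 18.5000 22.3750] v=[2.0000 -2.0000 -1.0000 0.7500]
Step 2: x=[7.2500 11.6250 17.5938 23.0157] v=[2.5000 -2.7500 -1.8125 1.2813]
Step 3: x=[7.7813 10.6485 16.5508 23.7287] v=[1.0625 -1.9531 -2.0860 1.4259]
Step 4: x=[7.0840 10.4307 15.8267 24.2944] v=[-1.3946 -0.4356 -1.4482 1.1314]
Step 5: x=[5.4524 10.7253 15.8706 24.5517] v=[-3.2633 0.5891 0.0877 0.5145]
Step 6: x=[3.7759 10.9880 16.7984 24.4738] v=[-3.3531 0.5253 1.8556 -0.1558]
Max displacement = 2.2241

Answer: 2.2241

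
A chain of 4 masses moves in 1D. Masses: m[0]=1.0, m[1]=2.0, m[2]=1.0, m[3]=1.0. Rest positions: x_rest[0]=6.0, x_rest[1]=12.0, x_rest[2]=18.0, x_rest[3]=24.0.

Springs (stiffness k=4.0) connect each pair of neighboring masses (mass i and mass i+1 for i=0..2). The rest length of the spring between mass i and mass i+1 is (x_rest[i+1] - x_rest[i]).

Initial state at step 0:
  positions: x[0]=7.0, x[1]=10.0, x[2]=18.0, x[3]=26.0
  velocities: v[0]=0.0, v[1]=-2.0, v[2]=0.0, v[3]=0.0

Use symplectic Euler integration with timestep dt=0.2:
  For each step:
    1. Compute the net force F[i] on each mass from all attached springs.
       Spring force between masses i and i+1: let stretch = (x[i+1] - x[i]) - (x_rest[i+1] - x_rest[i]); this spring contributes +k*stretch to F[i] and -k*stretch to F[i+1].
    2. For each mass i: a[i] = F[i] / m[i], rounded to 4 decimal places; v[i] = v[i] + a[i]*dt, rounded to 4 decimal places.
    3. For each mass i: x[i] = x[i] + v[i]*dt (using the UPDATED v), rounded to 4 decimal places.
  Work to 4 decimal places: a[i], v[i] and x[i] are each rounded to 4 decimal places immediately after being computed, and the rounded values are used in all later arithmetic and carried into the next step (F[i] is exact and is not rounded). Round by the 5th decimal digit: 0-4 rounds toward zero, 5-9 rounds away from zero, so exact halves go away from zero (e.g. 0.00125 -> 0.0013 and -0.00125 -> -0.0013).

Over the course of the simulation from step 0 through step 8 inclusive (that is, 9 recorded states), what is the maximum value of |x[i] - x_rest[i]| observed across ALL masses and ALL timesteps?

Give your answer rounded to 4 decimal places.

Answer: 3.3469

Derivation:
Step 0: x=[7.0000 10.0000 18.0000 26.0000] v=[0.0000 -2.0000 0.0000 0.0000]
Step 1: x=[6.5200 10.0000 18.0000 25.6800] v=[-2.4000 0.0000 0.0000 -1.6000]
Step 2: x=[5.6368 10.3616 17.9488 25.0912] v=[-4.4160 1.8080 -0.2560 -2.9440]
Step 3: x=[4.5496 10.9522 17.8264 24.3196] v=[-5.4362 2.9530 -0.6118 -3.8579]
Step 4: x=[3.5268 11.5805 17.6431 23.4691] v=[-5.1141 3.1416 -0.9166 -4.2525]
Step 5: x=[2.8326 12.0495 17.4219 22.6464] v=[-3.4711 2.3452 -1.1059 -4.1133]
Step 6: x=[2.6531 12.2110 17.1771 21.9478] v=[-0.8976 0.8074 -1.2242 -3.4929]
Step 7: x=[3.0428 12.0051 16.9010 21.4459] v=[1.9487 -1.0293 -1.3805 -2.5095]
Step 8: x=[3.9065 11.4739 16.5687 21.1768] v=[4.3185 -2.6559 -1.6613 -1.3454]
Max displacement = 3.3469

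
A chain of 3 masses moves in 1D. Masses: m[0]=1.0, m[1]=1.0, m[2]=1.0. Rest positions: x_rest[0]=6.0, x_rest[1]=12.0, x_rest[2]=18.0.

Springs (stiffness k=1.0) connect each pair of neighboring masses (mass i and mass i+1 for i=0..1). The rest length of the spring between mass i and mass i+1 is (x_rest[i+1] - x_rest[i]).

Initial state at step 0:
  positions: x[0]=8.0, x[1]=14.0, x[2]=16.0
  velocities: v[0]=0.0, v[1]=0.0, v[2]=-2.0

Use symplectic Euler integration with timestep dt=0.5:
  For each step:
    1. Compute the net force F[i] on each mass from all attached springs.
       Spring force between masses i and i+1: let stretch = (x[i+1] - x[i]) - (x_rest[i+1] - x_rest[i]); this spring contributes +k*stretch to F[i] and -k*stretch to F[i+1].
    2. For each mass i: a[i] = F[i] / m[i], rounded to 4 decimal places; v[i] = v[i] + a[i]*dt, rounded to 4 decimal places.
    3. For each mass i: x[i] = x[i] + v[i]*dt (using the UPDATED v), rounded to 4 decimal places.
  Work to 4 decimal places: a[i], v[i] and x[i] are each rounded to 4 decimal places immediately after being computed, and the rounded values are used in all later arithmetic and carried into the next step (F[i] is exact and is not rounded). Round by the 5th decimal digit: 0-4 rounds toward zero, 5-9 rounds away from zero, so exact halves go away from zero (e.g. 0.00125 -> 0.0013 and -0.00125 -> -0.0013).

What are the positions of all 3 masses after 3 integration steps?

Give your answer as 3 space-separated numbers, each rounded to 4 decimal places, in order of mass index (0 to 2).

Answer: 6.9375 10.3750 17.6875

Derivation:
Step 0: x=[8.0000 14.0000 16.0000] v=[0.0000 0.0000 -2.0000]
Step 1: x=[8.0000 13.0000 16.0000] v=[0.0000 -2.0000 0.0000]
Step 2: x=[7.7500 11.5000 16.7500] v=[-0.5000 -3.0000 1.5000]
Step 3: x=[6.9375 10.3750 17.6875] v=[-1.6250 -2.2500 1.8750]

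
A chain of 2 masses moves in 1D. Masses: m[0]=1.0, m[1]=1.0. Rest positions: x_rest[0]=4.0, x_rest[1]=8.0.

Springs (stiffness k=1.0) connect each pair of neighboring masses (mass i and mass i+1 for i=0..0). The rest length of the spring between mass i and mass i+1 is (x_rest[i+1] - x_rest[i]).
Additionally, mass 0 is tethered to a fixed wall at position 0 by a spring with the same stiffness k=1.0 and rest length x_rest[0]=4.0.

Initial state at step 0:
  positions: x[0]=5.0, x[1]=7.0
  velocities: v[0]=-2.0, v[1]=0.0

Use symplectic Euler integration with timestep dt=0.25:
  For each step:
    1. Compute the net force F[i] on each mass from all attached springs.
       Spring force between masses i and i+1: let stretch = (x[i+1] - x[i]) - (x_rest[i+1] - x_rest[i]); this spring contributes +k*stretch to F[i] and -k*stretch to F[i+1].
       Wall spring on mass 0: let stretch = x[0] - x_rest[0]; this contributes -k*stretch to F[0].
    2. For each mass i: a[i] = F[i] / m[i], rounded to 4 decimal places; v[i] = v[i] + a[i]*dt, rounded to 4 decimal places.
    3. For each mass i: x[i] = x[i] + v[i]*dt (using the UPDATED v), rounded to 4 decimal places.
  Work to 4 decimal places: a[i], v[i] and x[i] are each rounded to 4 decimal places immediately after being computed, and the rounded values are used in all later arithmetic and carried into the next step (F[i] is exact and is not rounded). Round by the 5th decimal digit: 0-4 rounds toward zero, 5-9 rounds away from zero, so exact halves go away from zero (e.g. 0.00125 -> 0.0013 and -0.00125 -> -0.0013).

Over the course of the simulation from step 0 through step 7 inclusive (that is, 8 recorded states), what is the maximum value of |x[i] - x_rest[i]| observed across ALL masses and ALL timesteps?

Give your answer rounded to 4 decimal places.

Step 0: x=[5.0000 7.0000] v=[-2.0000 0.0000]
Step 1: x=[4.3125 7.1250] v=[-2.7500 0.5000]
Step 2: x=[3.5313 7.3242] v=[-3.1250 0.7969]
Step 3: x=[2.7664 7.5364] v=[-3.0596 0.8487]
Step 4: x=[2.1267 7.7005] v=[-2.5587 0.6562]
Step 5: x=[1.7025 7.7662] v=[-1.6969 0.2628]
Step 6: x=[1.5509 7.7029] v=[-0.6066 -0.2531]
Step 7: x=[1.6868 7.5051] v=[0.5437 -0.7911]
Max displacement = 2.4491

Answer: 2.4491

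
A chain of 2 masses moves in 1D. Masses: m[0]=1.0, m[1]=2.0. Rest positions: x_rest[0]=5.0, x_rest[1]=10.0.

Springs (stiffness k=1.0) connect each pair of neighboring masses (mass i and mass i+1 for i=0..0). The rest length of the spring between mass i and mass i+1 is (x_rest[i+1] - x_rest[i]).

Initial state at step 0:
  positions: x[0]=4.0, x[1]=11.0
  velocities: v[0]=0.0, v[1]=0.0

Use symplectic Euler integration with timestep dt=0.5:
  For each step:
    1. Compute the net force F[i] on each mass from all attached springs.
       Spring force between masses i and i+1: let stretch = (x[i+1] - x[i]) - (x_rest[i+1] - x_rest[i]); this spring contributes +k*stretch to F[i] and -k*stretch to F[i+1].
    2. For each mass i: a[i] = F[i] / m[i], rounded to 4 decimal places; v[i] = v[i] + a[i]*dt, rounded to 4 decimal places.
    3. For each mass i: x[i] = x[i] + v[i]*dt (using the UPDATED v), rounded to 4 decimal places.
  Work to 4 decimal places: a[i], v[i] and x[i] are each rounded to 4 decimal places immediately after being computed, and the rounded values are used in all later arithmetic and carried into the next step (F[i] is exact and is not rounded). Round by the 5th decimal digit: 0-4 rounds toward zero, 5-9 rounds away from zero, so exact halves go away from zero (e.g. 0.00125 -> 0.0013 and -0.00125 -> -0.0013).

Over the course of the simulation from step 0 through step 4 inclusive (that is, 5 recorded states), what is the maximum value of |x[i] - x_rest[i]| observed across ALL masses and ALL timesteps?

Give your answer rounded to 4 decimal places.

Answer: 1.6535

Derivation:
Step 0: x=[4.0000 11.0000] v=[0.0000 0.0000]
Step 1: x=[4.5000 10.7500] v=[1.0000 -0.5000]
Step 2: x=[5.3125 10.3438] v=[1.6250 -0.8125]
Step 3: x=[6.1329 9.9336] v=[1.6407 -0.8204]
Step 4: x=[6.6535 9.6733] v=[1.0411 -0.5206]
Max displacement = 1.6535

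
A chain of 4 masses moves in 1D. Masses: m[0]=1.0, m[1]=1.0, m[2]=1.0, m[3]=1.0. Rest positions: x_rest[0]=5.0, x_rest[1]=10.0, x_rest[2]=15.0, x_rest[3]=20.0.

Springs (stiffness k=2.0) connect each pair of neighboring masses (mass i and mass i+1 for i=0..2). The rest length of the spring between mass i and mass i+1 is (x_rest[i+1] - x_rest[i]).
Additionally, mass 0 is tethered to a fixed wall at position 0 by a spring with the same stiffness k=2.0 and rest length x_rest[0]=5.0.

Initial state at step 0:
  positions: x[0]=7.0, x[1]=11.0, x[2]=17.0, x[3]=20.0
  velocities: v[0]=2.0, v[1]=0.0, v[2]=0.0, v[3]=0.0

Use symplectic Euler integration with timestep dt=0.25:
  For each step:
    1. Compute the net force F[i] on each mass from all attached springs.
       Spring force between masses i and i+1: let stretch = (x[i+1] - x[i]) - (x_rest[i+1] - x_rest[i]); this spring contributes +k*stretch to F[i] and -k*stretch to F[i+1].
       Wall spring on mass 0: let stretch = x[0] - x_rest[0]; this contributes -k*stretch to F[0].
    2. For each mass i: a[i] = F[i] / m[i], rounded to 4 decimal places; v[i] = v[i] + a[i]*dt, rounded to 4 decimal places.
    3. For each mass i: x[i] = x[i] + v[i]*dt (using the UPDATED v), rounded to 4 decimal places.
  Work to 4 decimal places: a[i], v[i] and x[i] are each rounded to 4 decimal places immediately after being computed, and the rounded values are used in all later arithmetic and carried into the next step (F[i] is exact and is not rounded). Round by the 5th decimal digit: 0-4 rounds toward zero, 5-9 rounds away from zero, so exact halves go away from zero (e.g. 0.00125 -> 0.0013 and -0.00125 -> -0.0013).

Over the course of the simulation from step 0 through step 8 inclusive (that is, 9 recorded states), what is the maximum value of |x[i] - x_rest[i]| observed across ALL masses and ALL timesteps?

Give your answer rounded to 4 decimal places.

Answer: 2.1250

Derivation:
Step 0: x=[7.0000 11.0000 17.0000 20.0000] v=[2.0000 0.0000 0.0000 0.0000]
Step 1: x=[7.1250 11.2500 16.6250 20.2500] v=[0.5000 1.0000 -1.5000 1.0000]
Step 2: x=[6.8750 11.6563 16.0313 20.6719] v=[-1.0000 1.6250 -2.3750 1.6875]
Step 3: x=[6.3633 12.0118 15.4708 21.1387] v=[-2.0469 1.4219 -2.2422 1.8672]
Step 4: x=[5.7622 12.0936 15.1864 21.5220] v=[-2.4043 0.3272 -1.1378 1.5333]
Step 5: x=[5.2323 11.7706 15.3073 21.7384] v=[-2.1197 -1.2921 0.4836 0.8655]
Step 6: x=[4.8656 11.0724 15.7900 21.7759] v=[-1.4667 -2.7929 1.9308 0.1500]
Step 7: x=[4.6666 10.1880 16.4313 21.6902] v=[-0.7961 -3.5375 2.5650 -0.3430]
Step 8: x=[4.5744 9.3939 16.9495 21.5721] v=[-0.3687 -3.1766 2.0728 -0.4725]
Max displacement = 2.1250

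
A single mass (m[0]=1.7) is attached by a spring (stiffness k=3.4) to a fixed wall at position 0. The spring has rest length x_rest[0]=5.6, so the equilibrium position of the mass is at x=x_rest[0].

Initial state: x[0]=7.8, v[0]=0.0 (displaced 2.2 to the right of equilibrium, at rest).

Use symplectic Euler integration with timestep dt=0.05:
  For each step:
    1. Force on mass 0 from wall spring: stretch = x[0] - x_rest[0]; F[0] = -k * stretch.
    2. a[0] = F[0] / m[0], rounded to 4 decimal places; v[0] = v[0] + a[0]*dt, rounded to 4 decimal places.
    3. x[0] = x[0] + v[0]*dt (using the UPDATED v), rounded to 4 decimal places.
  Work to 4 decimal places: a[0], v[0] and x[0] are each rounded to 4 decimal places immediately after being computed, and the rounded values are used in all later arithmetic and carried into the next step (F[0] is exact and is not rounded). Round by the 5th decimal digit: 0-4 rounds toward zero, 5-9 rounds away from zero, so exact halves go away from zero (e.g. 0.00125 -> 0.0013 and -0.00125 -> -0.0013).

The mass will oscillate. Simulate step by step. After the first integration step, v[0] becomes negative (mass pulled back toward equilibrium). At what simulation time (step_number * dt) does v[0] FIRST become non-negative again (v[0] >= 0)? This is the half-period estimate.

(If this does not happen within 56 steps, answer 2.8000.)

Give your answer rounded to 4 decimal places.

Step 0: x=[7.8000] v=[0.0000]
Step 1: x=[7.7890] v=[-0.2200]
Step 2: x=[7.7671] v=[-0.4389]
Step 3: x=[7.7343] v=[-0.6556]
Step 4: x=[7.6909] v=[-0.8690]
Step 5: x=[7.6370] v=[-1.0781]
Step 6: x=[7.5729] v=[-1.2818]
Step 7: x=[7.4989] v=[-1.4791]
Step 8: x=[7.4155] v=[-1.6690]
Step 9: x=[7.3230] v=[-1.8506]
Step 10: x=[7.2219] v=[-2.0229]
Step 11: x=[7.1126] v=[-2.1851]
Step 12: x=[6.9958] v=[-2.3364]
Step 13: x=[6.8720] v=[-2.4760]
Step 14: x=[6.7418] v=[-2.6032]
Step 15: x=[6.6059] v=[-2.7174]
Step 16: x=[6.4650] v=[-2.8180]
Step 17: x=[6.3198] v=[-2.9045]
Step 18: x=[6.1710] v=[-2.9765]
Step 19: x=[6.0193] v=[-3.0336]
Step 20: x=[5.8655] v=[-3.0755]
Step 21: x=[5.7104] v=[-3.1021]
Step 22: x=[5.5547] v=[-3.1131]
Step 23: x=[5.3993] v=[-3.1086]
Step 24: x=[5.2449] v=[-3.0885]
Step 25: x=[5.0923] v=[-3.0530]
Step 26: x=[4.9422] v=[-3.0022]
Step 27: x=[4.7954] v=[-2.9364]
Step 28: x=[4.6526] v=[-2.8559]
Step 29: x=[4.5145] v=[-2.7612]
Step 30: x=[4.3819] v=[-2.6527]
Step 31: x=[4.2554] v=[-2.5309]
Step 32: x=[4.1356] v=[-2.3964]
Step 33: x=[4.0231] v=[-2.2500]
Step 34: x=[3.9185] v=[-2.0923]
Step 35: x=[3.8223] v=[-1.9242]
Step 36: x=[3.7350] v=[-1.7464]
Step 37: x=[3.6570] v=[-1.5599]
Step 38: x=[3.5887] v=[-1.3656]
Step 39: x=[3.5305] v=[-1.1645]
Step 40: x=[3.4826] v=[-0.9576]
Step 41: x=[3.4453] v=[-0.7459]
Step 42: x=[3.4188] v=[-0.5304]
Step 43: x=[3.4032] v=[-0.3123]
Step 44: x=[3.3986] v=[-0.0926]
Step 45: x=[3.4050] v=[0.1275]
First v>=0 after going negative at step 45, time=2.2500

Answer: 2.2500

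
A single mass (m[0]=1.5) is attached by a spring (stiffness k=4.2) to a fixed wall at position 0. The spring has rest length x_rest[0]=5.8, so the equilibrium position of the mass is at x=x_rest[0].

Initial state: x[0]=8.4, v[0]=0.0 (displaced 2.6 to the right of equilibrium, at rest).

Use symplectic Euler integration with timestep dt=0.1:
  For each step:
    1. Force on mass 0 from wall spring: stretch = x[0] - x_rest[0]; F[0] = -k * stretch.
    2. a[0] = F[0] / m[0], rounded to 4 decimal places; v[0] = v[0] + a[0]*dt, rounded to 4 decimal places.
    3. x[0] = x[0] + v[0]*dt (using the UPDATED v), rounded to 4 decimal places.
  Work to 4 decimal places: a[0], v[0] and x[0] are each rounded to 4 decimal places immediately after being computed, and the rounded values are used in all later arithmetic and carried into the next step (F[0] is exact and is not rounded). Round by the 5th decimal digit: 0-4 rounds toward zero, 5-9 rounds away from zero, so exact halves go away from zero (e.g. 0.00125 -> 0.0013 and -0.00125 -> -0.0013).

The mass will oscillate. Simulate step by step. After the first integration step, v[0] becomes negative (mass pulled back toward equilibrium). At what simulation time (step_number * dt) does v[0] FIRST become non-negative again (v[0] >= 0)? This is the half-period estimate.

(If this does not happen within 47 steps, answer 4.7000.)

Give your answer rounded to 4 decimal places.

Answer: 1.9000

Derivation:
Step 0: x=[8.4000] v=[0.0000]
Step 1: x=[8.3272] v=[-0.7280]
Step 2: x=[8.1836] v=[-1.4356]
Step 3: x=[7.9733] v=[-2.1030]
Step 4: x=[7.7022] v=[-2.7115]
Step 5: x=[7.3778] v=[-3.2441]
Step 6: x=[7.0092] v=[-3.6859]
Step 7: x=[6.6068] v=[-4.0245]
Step 8: x=[6.1818] v=[-4.2504]
Step 9: x=[5.7461] v=[-4.3573]
Step 10: x=[5.3119] v=[-4.3422]
Step 11: x=[4.8914] v=[-4.2055]
Step 12: x=[4.4963] v=[-3.9511]
Step 13: x=[4.1377] v=[-3.5861]
Step 14: x=[3.8256] v=[-3.1207]
Step 15: x=[3.5688] v=[-2.5679]
Step 16: x=[3.3745] v=[-1.9432]
Step 17: x=[3.2481] v=[-1.2641]
Step 18: x=[3.1931] v=[-0.5496]
Step 19: x=[3.2111] v=[0.1803]
First v>=0 after going negative at step 19, time=1.9000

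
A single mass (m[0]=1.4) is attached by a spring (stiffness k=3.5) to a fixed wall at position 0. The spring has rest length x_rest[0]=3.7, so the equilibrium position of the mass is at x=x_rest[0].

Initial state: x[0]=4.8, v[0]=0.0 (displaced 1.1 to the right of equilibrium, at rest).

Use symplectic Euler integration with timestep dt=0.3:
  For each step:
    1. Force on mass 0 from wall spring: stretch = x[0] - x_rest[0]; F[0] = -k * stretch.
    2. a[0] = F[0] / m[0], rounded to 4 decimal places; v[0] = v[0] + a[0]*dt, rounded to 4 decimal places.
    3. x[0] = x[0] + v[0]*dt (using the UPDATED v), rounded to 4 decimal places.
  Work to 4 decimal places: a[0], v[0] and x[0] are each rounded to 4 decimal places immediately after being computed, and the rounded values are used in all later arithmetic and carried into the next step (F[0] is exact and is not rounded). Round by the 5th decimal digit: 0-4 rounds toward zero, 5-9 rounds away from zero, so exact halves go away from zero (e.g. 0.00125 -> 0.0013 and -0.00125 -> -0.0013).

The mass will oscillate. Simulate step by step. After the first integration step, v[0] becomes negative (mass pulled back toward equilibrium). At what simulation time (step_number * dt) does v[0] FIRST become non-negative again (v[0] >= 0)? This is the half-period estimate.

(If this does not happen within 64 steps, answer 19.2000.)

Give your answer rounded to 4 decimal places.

Step 0: x=[4.8000] v=[0.0000]
Step 1: x=[4.5525] v=[-0.8250]
Step 2: x=[4.1132] v=[-1.4644]
Step 3: x=[3.5809] v=[-1.7743]
Step 4: x=[3.0754] v=[-1.6850]
Step 5: x=[2.7104] v=[-1.2166]
Step 6: x=[2.5681] v=[-0.4744]
Step 7: x=[2.6805] v=[0.3745]
First v>=0 after going negative at step 7, time=2.1000

Answer: 2.1000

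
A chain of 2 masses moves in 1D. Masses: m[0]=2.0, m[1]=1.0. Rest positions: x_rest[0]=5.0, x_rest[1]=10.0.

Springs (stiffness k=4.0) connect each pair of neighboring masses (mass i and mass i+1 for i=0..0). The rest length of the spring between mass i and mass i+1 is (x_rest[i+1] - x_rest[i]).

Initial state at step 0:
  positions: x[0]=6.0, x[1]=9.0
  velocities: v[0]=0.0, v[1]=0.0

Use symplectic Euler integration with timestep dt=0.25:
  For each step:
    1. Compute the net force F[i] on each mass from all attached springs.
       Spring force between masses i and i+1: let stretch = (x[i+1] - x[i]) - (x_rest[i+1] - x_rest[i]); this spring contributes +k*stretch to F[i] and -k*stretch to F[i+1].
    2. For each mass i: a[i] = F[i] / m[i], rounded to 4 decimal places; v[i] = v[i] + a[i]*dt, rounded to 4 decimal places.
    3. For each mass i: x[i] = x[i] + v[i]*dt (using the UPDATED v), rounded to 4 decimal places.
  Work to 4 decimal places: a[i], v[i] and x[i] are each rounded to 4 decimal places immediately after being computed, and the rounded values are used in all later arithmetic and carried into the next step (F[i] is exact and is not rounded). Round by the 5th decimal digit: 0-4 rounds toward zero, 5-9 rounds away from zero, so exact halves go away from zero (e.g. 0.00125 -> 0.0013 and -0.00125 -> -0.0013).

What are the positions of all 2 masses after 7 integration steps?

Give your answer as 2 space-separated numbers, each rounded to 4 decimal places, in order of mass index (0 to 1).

Answer: 5.3020 10.3958

Derivation:
Step 0: x=[6.0000 9.0000] v=[0.0000 0.0000]
Step 1: x=[5.7500 9.5000] v=[-1.0000 2.0000]
Step 2: x=[5.3438 10.3125] v=[-1.6250 3.2500]
Step 3: x=[4.9336 11.1328] v=[-1.6407 3.2813]
Step 4: x=[4.6733 11.6533] v=[-1.0411 2.0821]
Step 5: x=[4.6605 11.6788] v=[-0.0511 0.1021]
Step 6: x=[4.9000 11.1998] v=[0.9581 -1.9162]
Step 7: x=[5.3020 10.3958] v=[1.6080 -3.2160]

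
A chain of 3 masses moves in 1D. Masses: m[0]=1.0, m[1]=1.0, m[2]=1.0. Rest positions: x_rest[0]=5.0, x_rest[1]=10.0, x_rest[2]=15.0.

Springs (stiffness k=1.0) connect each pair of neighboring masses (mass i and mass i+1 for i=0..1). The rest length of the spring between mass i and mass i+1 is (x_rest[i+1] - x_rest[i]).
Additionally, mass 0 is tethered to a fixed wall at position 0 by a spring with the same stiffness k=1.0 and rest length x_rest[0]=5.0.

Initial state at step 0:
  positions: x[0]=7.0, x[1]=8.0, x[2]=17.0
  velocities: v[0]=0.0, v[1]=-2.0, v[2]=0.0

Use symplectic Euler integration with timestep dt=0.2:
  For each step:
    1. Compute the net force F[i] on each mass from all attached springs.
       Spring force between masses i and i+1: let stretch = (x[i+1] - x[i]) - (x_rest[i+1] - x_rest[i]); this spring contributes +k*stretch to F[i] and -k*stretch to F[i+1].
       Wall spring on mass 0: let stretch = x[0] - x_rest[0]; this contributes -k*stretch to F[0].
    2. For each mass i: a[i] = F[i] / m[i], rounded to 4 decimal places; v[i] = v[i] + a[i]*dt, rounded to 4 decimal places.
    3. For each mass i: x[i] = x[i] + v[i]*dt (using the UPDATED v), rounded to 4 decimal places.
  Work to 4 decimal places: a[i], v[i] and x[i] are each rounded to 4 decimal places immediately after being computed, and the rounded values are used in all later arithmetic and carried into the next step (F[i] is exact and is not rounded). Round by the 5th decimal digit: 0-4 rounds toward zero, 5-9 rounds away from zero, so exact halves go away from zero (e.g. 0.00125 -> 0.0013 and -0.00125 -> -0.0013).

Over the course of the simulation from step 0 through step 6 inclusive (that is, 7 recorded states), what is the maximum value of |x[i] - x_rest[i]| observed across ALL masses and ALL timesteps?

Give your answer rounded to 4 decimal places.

Step 0: x=[7.0000 8.0000 17.0000] v=[0.0000 -2.0000 0.0000]
Step 1: x=[6.7600 7.9200 16.8400] v=[-1.2000 -0.4000 -0.8000]
Step 2: x=[6.2960 8.1504 16.5232] v=[-2.3200 1.1520 -1.5840]
Step 3: x=[5.6543 8.6415 16.0715] v=[-3.2083 2.4557 -2.2586]
Step 4: x=[4.9060 9.3104 15.5226] v=[-3.7417 3.3443 -2.7446]
Step 5: x=[4.1376 10.0516 14.9252] v=[-3.8420 3.7059 -2.9870]
Step 6: x=[3.4403 10.7512 14.3329] v=[-3.4867 3.4978 -2.9617]
Max displacement = 2.0800

Answer: 2.0800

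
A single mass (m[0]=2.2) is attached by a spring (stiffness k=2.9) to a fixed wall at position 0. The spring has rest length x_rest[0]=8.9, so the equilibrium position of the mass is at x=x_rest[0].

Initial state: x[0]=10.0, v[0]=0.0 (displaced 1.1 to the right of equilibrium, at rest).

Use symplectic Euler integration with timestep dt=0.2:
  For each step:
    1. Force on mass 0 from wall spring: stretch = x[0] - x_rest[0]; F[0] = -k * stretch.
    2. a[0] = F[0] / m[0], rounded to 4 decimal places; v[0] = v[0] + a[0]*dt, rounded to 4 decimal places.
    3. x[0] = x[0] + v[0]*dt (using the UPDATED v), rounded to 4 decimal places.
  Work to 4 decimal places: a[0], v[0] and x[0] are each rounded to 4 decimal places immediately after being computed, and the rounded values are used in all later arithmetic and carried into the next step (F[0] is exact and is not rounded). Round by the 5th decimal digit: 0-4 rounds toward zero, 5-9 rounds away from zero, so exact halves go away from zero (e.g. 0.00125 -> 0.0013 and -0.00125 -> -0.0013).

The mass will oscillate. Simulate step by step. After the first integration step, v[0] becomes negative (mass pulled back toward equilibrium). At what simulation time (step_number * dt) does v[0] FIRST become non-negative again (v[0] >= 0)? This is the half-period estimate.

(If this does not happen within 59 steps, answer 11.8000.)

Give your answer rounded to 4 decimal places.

Answer: 2.8000

Derivation:
Step 0: x=[10.0000] v=[0.0000]
Step 1: x=[9.9420] v=[-0.2900]
Step 2: x=[9.8291] v=[-0.5647]
Step 3: x=[9.6672] v=[-0.8096]
Step 4: x=[9.4648] v=[-1.0119]
Step 5: x=[9.2326] v=[-1.1608]
Step 6: x=[8.9829] v=[-1.2485]
Step 7: x=[8.7288] v=[-1.2704]
Step 8: x=[8.4837] v=[-1.2253]
Step 9: x=[8.2606] v=[-1.1155]
Step 10: x=[8.0712] v=[-0.9469]
Step 11: x=[7.9255] v=[-0.7284]
Step 12: x=[7.8312] v=[-0.4715]
Step 13: x=[7.7933] v=[-0.1897]
Step 14: x=[7.8137] v=[0.1021]
First v>=0 after going negative at step 14, time=2.8000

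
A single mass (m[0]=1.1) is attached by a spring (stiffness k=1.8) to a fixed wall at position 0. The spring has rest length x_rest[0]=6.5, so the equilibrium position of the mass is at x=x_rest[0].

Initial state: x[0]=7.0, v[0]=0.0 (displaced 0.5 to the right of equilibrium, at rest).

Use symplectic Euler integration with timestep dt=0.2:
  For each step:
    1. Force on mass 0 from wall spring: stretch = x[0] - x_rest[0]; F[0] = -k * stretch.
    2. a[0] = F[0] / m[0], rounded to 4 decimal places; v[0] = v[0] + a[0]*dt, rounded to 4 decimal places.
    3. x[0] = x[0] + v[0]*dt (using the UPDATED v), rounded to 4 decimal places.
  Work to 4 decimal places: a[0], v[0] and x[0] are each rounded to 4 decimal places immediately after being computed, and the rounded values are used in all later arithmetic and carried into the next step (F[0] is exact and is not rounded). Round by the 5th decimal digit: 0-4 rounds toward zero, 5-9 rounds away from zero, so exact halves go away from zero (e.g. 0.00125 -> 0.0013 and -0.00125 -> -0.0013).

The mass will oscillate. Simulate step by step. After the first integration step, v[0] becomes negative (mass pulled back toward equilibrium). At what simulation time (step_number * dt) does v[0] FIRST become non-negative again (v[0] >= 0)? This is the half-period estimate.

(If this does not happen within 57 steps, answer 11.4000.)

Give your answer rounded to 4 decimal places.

Answer: 2.6000

Derivation:
Step 0: x=[7.0000] v=[0.0000]
Step 1: x=[6.9673] v=[-0.1636]
Step 2: x=[6.9040] v=[-0.3165]
Step 3: x=[6.8143] v=[-0.4487]
Step 4: x=[6.7040] v=[-0.5516]
Step 5: x=[6.5803] v=[-0.6184]
Step 6: x=[6.4514] v=[-0.6447]
Step 7: x=[6.3256] v=[-0.6288]
Step 8: x=[6.2113] v=[-0.5717]
Step 9: x=[6.1159] v=[-0.4772]
Step 10: x=[6.0456] v=[-0.3515]
Step 11: x=[6.0050] v=[-0.2028]
Step 12: x=[5.9968] v=[-0.0408]
Step 13: x=[6.0216] v=[0.1239]
First v>=0 after going negative at step 13, time=2.6000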